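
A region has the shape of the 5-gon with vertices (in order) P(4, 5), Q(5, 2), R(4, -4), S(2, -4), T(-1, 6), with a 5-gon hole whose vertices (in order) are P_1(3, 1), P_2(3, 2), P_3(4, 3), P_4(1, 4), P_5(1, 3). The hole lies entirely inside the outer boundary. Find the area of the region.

33

Outer boundary:
Apply the surveyor's formula: 2A = Σ (x_i·y_{i+1} − x_{i+1}·y_i), indices taken mod 5.
Cross-terms: -17, -28, -8, 8, -29  ⇒  Σ = -74
Area = |Σ|/2 = 37.
Hole:
Apply the surveyor's formula: 2A = Σ (x_i·y_{i+1} − x_{i+1}·y_i), indices taken mod 5.
Σ = (3) + (1) + (13) + (-1) + (-8) = 8
Area = |Σ|/2 = 4.
Net area = 37 − 4 = 33.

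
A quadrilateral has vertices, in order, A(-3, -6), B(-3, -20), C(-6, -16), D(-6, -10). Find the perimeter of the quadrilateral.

|AB| = √((0)² + (-14)²) = √196 = 14
|BC| = √((-3)² + (4)²) = √25 = 5
|CD| = √((0)² + (6)²) = √36 = 6
|DA| = √((3)² + (4)²) = √25 = 5
Perimeter = 14 + 5 + 6 + 5 = 30.

30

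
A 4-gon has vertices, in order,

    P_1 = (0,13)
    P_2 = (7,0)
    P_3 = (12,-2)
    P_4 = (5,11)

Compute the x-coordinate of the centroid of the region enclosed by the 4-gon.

Apply Gauss's area formula. First the cross-terms c_i = x_i·y_{i+1} − x_{i+1}·y_i:
  -91, -14, 142, 65  ⇒  2A = 102, A = 51.
Then Σ (x_i + x_{i+1})·c_i = 1836, so x̄ = 1836 / (6·51) = 6.

6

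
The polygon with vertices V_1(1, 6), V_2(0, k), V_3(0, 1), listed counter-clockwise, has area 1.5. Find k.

4

Write out the shoelace sum; only the two edges meeting at V_2 involve k:
2·Area = [(1·k − 0·6) + (0·1 − 0·k)] + -1
       = 1·k + -1 = 3
⇒ k = 4.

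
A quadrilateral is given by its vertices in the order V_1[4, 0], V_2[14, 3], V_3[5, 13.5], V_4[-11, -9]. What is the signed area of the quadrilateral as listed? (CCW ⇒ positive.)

Apply the shoelace (surveyor's) formula: 2A = Σ (x_i·y_{i+1} − x_{i+1}·y_i), indices taken mod 4.
Cross-terms: 12, 174, 103.5, 36  ⇒  Σ = 325.5
Signed area = Σ/2 = 162.75 (positive ⇒ counter-clockwise traversal).

162.75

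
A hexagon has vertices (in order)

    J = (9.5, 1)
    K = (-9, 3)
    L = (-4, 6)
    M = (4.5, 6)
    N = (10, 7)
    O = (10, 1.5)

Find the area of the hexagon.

71.625

Apply Gauss's area formula: 2A = Σ (x_i·y_{i+1} − x_{i+1}·y_i), indices taken mod 6.
J→K: (9.5)(3) − (-9)(1) = 37.5
K→L: (-9)(6) − (-4)(3) = -42
L→M: (-4)(6) − (4.5)(6) = -51
M→N: (4.5)(7) − (10)(6) = -28.5
N→O: (10)(1.5) − (10)(7) = -55
O→J: (10)(1) − (9.5)(1.5) = -4.25
Σ = -143.25
Area = |Σ|/2 = 71.625.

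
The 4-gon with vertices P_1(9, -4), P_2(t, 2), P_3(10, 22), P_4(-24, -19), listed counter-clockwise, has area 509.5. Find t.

The doubled signed area Σ (x_i y_{i+1} − x_{i+1} y_i) is linear in t.
With t=0 it equals 603; the coefficient of t is 26 (from the two edges through P_2).
So 26·t + 603 = 2·509.5 = 1019 ⇒ t = 16.

16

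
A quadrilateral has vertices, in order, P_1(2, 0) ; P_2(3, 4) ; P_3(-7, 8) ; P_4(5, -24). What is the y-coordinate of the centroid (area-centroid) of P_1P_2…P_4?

Apply Gauss's area formula. First the cross-terms c_i = x_i·y_{i+1} − x_{i+1}·y_i:
  8, 52, 128, 48  ⇒  2A = 236, A = 118.
Then Σ (y_i + y_{i+1})·c_i = -2544, so ȳ = -2544 / (6·118) = -212/59.

-212/59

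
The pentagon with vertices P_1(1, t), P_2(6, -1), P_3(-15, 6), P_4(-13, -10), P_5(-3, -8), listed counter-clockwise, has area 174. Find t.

-2

Write out the shoelace sum; only the two edges meeting at P_1 involve t:
2·Area = [((-3)·t − 1·(-8)) + (1·(-1) − 6·t)] + 323
       = -9·t + 330 = 348
⇒ t = -2.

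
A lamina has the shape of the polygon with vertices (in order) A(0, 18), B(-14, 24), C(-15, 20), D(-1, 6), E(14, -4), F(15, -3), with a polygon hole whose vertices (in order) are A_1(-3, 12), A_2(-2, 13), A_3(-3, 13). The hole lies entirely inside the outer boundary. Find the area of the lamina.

Outer boundary:
Apply the shoelace formula: 2A = Σ (x_i·y_{i+1} − x_{i+1}·y_i), indices taken mod 6.
Cross-terms: 252, 80, -70, -80, 18, 270  ⇒  Σ = 470
Area = |Σ|/2 = 235.
Hole:
Apply the shoelace (surveyor's) formula: 2A = Σ (x_i·y_{i+1} − x_{i+1}·y_i), indices taken mod 3.
Cross-terms: -15, 13, 3  ⇒  Σ = 1
Area = |Σ|/2 = 0.5.
Net area = 235 − 0.5 = 234.5.

234.5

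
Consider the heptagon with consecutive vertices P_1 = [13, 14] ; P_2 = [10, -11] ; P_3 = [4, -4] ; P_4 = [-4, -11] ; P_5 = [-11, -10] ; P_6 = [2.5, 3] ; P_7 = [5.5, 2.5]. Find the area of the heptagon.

Apply the shoelace (surveyor's) formula: 2A = Σ (x_i·y_{i+1} − x_{i+1}·y_i), indices taken mod 7.
Σ = (-283) + (4) + (-60) + (-81) + (-8) + (-10.25) + (44.5) = -393.75
Area = |Σ|/2 = 196.875.

196.875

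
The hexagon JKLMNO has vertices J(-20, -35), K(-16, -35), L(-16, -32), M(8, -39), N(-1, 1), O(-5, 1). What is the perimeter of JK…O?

|JK| = √((4)² + (0)²) = √16 = 4
|KL| = √((0)² + (3)²) = √9 = 3
|LM| = √((24)² + (-7)²) = √625 = 25
|MN| = √((-9)² + (40)²) = √1681 = 41
|NO| = √((-4)² + (0)²) = √16 = 4
|OJ| = √((-15)² + (-36)²) = √1521 = 39
Perimeter = 4 + 3 + 25 + 41 + 4 + 39 = 116.

116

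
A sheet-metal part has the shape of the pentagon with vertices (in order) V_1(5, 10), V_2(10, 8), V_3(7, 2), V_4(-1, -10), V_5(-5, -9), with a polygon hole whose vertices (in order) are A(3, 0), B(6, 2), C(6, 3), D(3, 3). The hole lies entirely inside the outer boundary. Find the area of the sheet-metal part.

99

Outer boundary:
Apply the surveyor's formula: 2A = Σ (x_i·y_{i+1} − x_{i+1}·y_i), indices taken mod 5.
V_1→V_2: (5)(8) − (10)(10) = -60
V_2→V_3: (10)(2) − (7)(8) = -36
V_3→V_4: (7)(-10) − (-1)(2) = -68
V_4→V_5: (-1)(-9) − (-5)(-10) = -41
V_5→V_1: (-5)(10) − (5)(-9) = -5
Σ = -210
Area = |Σ|/2 = 105.
Hole:
Cross-terms: 6, 6, 9, -9  ⇒  Σ = 12
Area = |Σ|/2 = 6.
Net area = 105 − 6 = 99.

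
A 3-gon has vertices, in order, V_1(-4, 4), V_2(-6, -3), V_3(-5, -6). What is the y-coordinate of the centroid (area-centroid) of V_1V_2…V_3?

Apply Gauss's area formula. First the cross-terms c_i = x_i·y_{i+1} − x_{i+1}·y_i:
  36, 21, -44  ⇒  2A = 13, A = 6.5.
Then Σ (y_i + y_{i+1})·c_i = -65, so ȳ = -65 / (6·6.5) = -5/3.

-5/3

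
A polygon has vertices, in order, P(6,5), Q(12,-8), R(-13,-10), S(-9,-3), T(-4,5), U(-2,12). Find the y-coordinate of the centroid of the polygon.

Apply the surveyor's formula. First the cross-terms c_i = x_i·y_{i+1} − x_{i+1}·y_i:
  -108, -224, -51, -57, -38, -82  ⇒  2A = -560, A = -280.
Then Σ (y_i + y_{i+1})·c_i = 2865, so ȳ = 2865 / (6·(-280)) = -191/112.

-191/112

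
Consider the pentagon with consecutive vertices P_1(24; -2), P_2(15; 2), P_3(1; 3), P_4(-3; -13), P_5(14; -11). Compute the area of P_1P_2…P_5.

Apply Gauss's area formula: 2A = Σ (x_i·y_{i+1} − x_{i+1}·y_i), indices taken mod 5.
Cross-terms: 78, 43, -4, 215, 236  ⇒  Σ = 568
Area = |Σ|/2 = 284.

284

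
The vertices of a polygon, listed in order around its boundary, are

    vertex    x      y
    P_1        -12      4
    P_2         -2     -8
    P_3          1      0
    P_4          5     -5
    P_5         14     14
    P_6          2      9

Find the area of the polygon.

Apply the shoelace (surveyor's) formula: 2A = Σ (x_i·y_{i+1} − x_{i+1}·y_i), indices taken mod 6.
P_1→P_2: (-12)(-8) − (-2)(4) = 104
P_2→P_3: (-2)(0) − (1)(-8) = 8
P_3→P_4: (1)(-5) − (5)(0) = -5
P_4→P_5: (5)(14) − (14)(-5) = 140
P_5→P_6: (14)(9) − (2)(14) = 98
P_6→P_1: (2)(4) − (-12)(9) = 116
Σ = 461
Area = |Σ|/2 = 230.5.

230.5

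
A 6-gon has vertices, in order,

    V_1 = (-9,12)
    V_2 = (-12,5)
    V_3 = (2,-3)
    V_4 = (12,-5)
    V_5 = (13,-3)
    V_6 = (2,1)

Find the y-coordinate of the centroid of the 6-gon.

Apply the shoelace formula. First the cross-terms c_i = x_i·y_{i+1} − x_{i+1}·y_i:
  99, 26, 26, 29, 19, 33  ⇒  2A = 232, A = 116.
Then Σ (y_i + y_{i+1})·c_i = 1686, so ȳ = 1686 / (6·116) = 281/116.

281/116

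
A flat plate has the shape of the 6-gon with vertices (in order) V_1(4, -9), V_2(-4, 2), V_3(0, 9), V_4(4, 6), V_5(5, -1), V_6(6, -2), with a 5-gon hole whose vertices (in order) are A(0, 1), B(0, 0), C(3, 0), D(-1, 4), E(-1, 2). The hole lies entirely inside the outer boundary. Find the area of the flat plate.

85.5

Outer boundary:
Apply the surveyor's formula: 2A = Σ (x_i·y_{i+1} − x_{i+1}·y_i), indices taken mod 6.
Σ = (-28) + (-36) + (-36) + (-34) + (-4) + (-46) = -184
Area = |Σ|/2 = 92.
Hole:
Apply Gauss's area formula: 2A = Σ (x_i·y_{i+1} − x_{i+1}·y_i), indices taken mod 5.
Σ = (0) + (0) + (12) + (2) + (-1) = 13
Area = |Σ|/2 = 6.5.
Net area = 92 − 6.5 = 85.5.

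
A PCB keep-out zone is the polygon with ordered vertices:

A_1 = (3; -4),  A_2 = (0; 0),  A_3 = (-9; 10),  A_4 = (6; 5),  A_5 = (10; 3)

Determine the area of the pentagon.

93

Cross-terms: 0, 0, -105, -32, -49  ⇒  Σ = -186
Area = |Σ|/2 = 93.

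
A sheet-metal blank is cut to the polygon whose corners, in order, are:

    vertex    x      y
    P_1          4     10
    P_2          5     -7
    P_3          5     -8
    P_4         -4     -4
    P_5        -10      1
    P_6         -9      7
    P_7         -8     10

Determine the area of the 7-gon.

Σ = (-78) + (-5) + (-52) + (-44) + (-61) + (-34) + (-120) = -394
Area = |Σ|/2 = 197.

197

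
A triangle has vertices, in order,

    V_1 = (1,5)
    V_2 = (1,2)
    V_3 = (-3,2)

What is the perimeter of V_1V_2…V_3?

12

|V_1V_2| = √((0)² + (-3)²) = √9 = 3
|V_2V_3| = √((-4)² + (0)²) = √16 = 4
|V_3V_1| = √((4)² + (3)²) = √25 = 5
Perimeter = 3 + 4 + 5 = 12.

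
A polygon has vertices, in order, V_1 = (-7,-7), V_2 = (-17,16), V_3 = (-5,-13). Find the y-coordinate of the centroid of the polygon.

Apply the shoelace formula. First the cross-terms c_i = x_i·y_{i+1} − x_{i+1}·y_i:
  -231, 301, -56  ⇒  2A = 14, A = 7.
Then Σ (y_i + y_{i+1})·c_i = -56, so ȳ = -56 / (6·7) = -4/3.

-4/3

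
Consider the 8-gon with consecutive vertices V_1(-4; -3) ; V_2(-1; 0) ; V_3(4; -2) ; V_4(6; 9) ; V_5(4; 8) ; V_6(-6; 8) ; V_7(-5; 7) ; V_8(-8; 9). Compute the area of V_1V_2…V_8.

Apply the shoelace (surveyor's) formula: 2A = Σ (x_i·y_{i+1} − x_{i+1}·y_i), indices taken mod 8.
Σ = (-3) + (2) + (48) + (12) + (80) + (-2) + (11) + (60) = 208
Area = |Σ|/2 = 104.

104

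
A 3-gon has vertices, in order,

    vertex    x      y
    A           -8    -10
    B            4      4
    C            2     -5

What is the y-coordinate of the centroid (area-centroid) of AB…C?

-11/3

Apply the surveyor's formula. First the cross-terms c_i = x_i·y_{i+1} − x_{i+1}·y_i:
  8, -28, -60  ⇒  2A = -80, A = -40.
Then Σ (y_i + y_{i+1})·c_i = 880, so ȳ = 880 / (6·(-40)) = -11/3.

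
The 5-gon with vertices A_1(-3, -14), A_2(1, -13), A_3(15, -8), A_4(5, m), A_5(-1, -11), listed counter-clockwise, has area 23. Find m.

The doubled signed area Σ (x_i y_{i+1} − x_{i+1} y_i) is linear in m.
With m=0 it equals 206; the coefficient of m is 16 (from the two edges through A_4).
So 16·m + 206 = 2·23 = 46 ⇒ m = -10.

-10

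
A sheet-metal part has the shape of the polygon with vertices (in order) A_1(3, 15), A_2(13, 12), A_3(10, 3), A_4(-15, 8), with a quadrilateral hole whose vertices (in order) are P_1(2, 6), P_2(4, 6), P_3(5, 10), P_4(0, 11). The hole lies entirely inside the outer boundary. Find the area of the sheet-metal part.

Outer boundary:
Apply the shoelace (surveyor's) formula: 2A = Σ (x_i·y_{i+1} − x_{i+1}·y_i), indices taken mod 4.
Cross-terms: -159, -81, 125, -249  ⇒  Σ = -364
Area = |Σ|/2 = 182.
Hole:
Apply the shoelace (surveyor's) formula: 2A = Σ (x_i·y_{i+1} − x_{i+1}·y_i), indices taken mod 4.
P_1→P_2: (2)(6) − (4)(6) = -12
P_2→P_3: (4)(10) − (5)(6) = 10
P_3→P_4: (5)(11) − (0)(10) = 55
P_4→P_1: (0)(6) − (2)(11) = -22
Σ = 31
Area = |Σ|/2 = 15.5.
Net area = 182 − 15.5 = 166.5.

166.5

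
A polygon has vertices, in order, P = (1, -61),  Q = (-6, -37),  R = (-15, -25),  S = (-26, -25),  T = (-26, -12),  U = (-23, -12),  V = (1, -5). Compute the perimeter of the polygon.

|PQ| = √((-7)² + (24)²) = √625 = 25
|QR| = √((-9)² + (12)²) = √225 = 15
|RS| = √((-11)² + (0)²) = √121 = 11
|ST| = √((0)² + (13)²) = √169 = 13
|TU| = √((3)² + (0)²) = √9 = 3
|UV| = √((24)² + (7)²) = √625 = 25
|VP| = √((0)² + (-56)²) = √3136 = 56
Perimeter = 25 + 15 + 11 + 13 + 3 + 25 + 56 = 148.

148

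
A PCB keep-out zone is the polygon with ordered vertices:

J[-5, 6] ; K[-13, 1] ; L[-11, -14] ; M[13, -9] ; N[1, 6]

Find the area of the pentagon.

Σ = (73) + (193) + (281) + (87) + (36) = 670
Area = |Σ|/2 = 335.

335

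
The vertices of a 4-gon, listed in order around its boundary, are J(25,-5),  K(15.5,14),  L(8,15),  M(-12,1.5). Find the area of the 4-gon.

Apply Gauss's area formula: 2A = Σ (x_i·y_{i+1} − x_{i+1}·y_i), indices taken mod 4.
Σ = (427.5) + (120.5) + (192) + (22.5) = 762.5
Area = |Σ|/2 = 381.25.

381.25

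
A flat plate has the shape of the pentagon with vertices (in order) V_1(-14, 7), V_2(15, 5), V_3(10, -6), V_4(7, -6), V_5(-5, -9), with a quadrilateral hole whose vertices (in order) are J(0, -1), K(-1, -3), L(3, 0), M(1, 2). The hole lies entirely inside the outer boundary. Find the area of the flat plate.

287

Outer boundary:
Apply the shoelace (surveyor's) formula: 2A = Σ (x_i·y_{i+1} − x_{i+1}·y_i), indices taken mod 5.
Σ = (-175) + (-140) + (-18) + (-93) + (-161) = -587
Area = |Σ|/2 = 293.5.
Hole:
Apply Gauss's area formula: 2A = Σ (x_i·y_{i+1} − x_{i+1}·y_i), indices taken mod 4.
Σ = (-1) + (9) + (6) + (-1) = 13
Area = |Σ|/2 = 6.5.
Net area = 293.5 − 6.5 = 287.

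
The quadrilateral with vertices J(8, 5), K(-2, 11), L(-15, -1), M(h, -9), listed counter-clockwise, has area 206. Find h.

Write out the shoelace sum; only the two edges meeting at M involve h:
2·Area = [((-15)·(-9) − h·(-1)) + (h·5 − 8·(-9))] + 265
       = 6·h + 472 = 412
⇒ h = -10.

-10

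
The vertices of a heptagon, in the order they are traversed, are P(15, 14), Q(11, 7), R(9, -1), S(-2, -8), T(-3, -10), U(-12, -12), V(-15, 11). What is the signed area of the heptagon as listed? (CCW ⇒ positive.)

Σ = (-49) + (-74) + (-74) + (-4) + (-84) + (-312) + (-375) = -972
Signed area = Σ/2 = -486 (negative ⇒ clockwise traversal).

-486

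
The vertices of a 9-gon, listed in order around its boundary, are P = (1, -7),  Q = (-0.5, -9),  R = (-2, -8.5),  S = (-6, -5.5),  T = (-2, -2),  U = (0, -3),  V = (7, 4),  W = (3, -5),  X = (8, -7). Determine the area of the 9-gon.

57.625

Apply the shoelace formula: 2A = Σ (x_i·y_{i+1} − x_{i+1}·y_i), indices taken mod 9.
Cross-terms: -12.5, -13.75, -40, 1, 6, 21, -47, 19, -49  ⇒  Σ = -115.25
Area = |Σ|/2 = 57.625.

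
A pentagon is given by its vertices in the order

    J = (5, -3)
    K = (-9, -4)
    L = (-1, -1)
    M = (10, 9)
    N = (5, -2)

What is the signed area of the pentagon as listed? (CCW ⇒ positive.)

-55.5

Apply the surveyor's formula: 2A = Σ (x_i·y_{i+1} − x_{i+1}·y_i), indices taken mod 5.
Σ = (-47) + (5) + (1) + (-65) + (-5) = -111
Signed area = Σ/2 = -55.5 (negative ⇒ clockwise traversal).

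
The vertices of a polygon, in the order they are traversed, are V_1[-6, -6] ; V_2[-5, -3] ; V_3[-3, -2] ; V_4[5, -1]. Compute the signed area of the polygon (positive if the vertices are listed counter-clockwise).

-17

Σ = (-12) + (1) + (13) + (-36) = -34
Signed area = Σ/2 = -17 (negative ⇒ clockwise traversal).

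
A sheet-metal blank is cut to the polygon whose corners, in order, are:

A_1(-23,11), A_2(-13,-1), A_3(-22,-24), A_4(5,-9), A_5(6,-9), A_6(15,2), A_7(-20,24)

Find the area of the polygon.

Apply the shoelace (surveyor's) formula: 2A = Σ (x_i·y_{i+1} − x_{i+1}·y_i), indices taken mod 7.
A_1→A_2: (-23)(-1) − (-13)(11) = 166
A_2→A_3: (-13)(-24) − (-22)(-1) = 290
A_3→A_4: (-22)(-9) − (5)(-24) = 318
A_4→A_5: (5)(-9) − (6)(-9) = 9
A_5→A_6: (6)(2) − (15)(-9) = 147
A_6→A_7: (15)(24) − (-20)(2) = 400
A_7→A_1: (-20)(11) − (-23)(24) = 332
Σ = 1662
Area = |Σ|/2 = 831.

831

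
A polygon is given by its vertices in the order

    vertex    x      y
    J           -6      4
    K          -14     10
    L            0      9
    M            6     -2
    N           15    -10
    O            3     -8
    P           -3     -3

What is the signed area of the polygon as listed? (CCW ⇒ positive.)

-183.5

Apply the shoelace formula: 2A = Σ (x_i·y_{i+1} − x_{i+1}·y_i), indices taken mod 7.
Σ = (-4) + (-126) + (-54) + (-30) + (-90) + (-33) + (-30) = -367
Signed area = Σ/2 = -183.5 (negative ⇒ clockwise traversal).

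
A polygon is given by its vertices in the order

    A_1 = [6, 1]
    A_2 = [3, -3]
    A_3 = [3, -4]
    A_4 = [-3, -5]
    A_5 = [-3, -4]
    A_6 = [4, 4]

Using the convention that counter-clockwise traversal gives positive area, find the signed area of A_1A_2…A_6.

-35

Apply the shoelace (surveyor's) formula: 2A = Σ (x_i·y_{i+1} − x_{i+1}·y_i), indices taken mod 6.
A_1→A_2: (6)(-3) − (3)(1) = -21
A_2→A_3: (3)(-4) − (3)(-3) = -3
A_3→A_4: (3)(-5) − (-3)(-4) = -27
A_4→A_5: (-3)(-4) − (-3)(-5) = -3
A_5→A_6: (-3)(4) − (4)(-4) = 4
A_6→A_1: (4)(1) − (6)(4) = -20
Σ = -70
Signed area = Σ/2 = -35 (negative ⇒ clockwise traversal).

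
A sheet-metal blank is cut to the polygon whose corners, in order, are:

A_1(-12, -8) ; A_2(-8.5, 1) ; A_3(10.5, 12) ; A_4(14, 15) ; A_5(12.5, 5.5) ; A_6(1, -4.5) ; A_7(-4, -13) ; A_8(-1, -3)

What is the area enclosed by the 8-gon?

217.625

Cross-terms: -80, -112.5, -10.5, -110.5, -61.75, -31, -1, -28  ⇒  Σ = -435.25
Area = |Σ|/2 = 217.625.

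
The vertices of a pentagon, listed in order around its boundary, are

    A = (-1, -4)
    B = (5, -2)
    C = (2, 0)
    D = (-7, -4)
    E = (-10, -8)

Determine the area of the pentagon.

Σ = (22) + (4) + (-8) + (16) + (32) = 66
Area = |Σ|/2 = 33.

33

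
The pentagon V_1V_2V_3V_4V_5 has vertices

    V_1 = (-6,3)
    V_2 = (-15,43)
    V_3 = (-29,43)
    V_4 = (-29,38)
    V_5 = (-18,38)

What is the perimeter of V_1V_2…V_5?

108

|V_1V_2| = √((-9)² + (40)²) = √1681 = 41
|V_2V_3| = √((-14)² + (0)²) = √196 = 14
|V_3V_4| = √((0)² + (-5)²) = √25 = 5
|V_4V_5| = √((11)² + (0)²) = √121 = 11
|V_5V_1| = √((12)² + (-35)²) = √1369 = 37
Perimeter = 41 + 14 + 5 + 11 + 37 = 108.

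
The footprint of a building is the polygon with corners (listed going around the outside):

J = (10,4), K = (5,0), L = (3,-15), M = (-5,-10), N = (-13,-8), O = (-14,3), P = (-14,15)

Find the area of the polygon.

407.5

Cross-terms: -20, -75, -105, -90, -151, -168, -206  ⇒  Σ = -815
Area = |Σ|/2 = 407.5.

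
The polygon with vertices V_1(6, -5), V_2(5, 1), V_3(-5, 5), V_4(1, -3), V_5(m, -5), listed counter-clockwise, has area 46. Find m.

Write out the shoelace sum; only the two edges meeting at V_5 involve m:
2·Area = [(1·(-5) − m·(-3)) + (m·(-5) − 6·(-5))] + 71
       = -2·m + 96 = 92
⇒ m = 2.

2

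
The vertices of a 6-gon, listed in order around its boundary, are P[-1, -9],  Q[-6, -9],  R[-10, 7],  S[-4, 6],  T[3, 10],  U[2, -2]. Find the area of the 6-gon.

Apply the shoelace formula: 2A = Σ (x_i·y_{i+1} − x_{i+1}·y_i), indices taken mod 6.
P→Q: (-1)(-9) − (-6)(-9) = -45
Q→R: (-6)(7) − (-10)(-9) = -132
R→S: (-10)(6) − (-4)(7) = -32
S→T: (-4)(10) − (3)(6) = -58
T→U: (3)(-2) − (2)(10) = -26
U→P: (2)(-9) − (-1)(-2) = -20
Σ = -313
Area = |Σ|/2 = 156.5.

156.5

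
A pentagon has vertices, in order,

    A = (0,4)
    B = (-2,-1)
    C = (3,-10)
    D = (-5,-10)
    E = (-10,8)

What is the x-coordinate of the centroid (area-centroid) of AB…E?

-889/229

Apply the shoelace formula. First the cross-terms c_i = x_i·y_{i+1} − x_{i+1}·y_i:
  8, 23, -80, -140, -40  ⇒  2A = -229, A = -114.5.
Then Σ (x_i + x_{i+1})·c_i = 2667, so x̄ = 2667 / (6·(-114.5)) = -889/229.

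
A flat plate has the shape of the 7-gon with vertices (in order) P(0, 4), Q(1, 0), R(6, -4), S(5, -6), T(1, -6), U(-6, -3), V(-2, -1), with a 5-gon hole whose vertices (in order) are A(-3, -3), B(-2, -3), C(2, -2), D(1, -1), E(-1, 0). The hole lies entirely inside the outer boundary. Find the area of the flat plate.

Outer boundary:
Apply Gauss's area formula: 2A = Σ (x_i·y_{i+1} − x_{i+1}·y_i), indices taken mod 7.
Σ = (-4) + (-4) + (-16) + (-24) + (-39) + (0) + (-8) = -95
Area = |Σ|/2 = 47.5.
Hole:
Apply the shoelace formula: 2A = Σ (x_i·y_{i+1} − x_{i+1}·y_i), indices taken mod 5.
Cross-terms: 3, 10, 0, -1, 3  ⇒  Σ = 15
Area = |Σ|/2 = 7.5.
Net area = 47.5 − 7.5 = 40.

40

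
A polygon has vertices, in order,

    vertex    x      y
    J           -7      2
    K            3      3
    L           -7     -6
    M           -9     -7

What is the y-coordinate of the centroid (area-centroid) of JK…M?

-8/9

Apply the shoelace formula. First the cross-terms c_i = x_i·y_{i+1} − x_{i+1}·y_i:
  -27, 3, -5, -67  ⇒  2A = -96, A = -48.
Then Σ (y_i + y_{i+1})·c_i = 256, so ȳ = 256 / (6·(-48)) = -8/9.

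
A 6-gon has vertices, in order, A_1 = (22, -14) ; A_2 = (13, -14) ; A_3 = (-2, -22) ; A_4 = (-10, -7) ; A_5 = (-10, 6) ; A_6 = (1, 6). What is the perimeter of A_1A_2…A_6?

|A_1A_2| = √((-9)² + (0)²) = √81 = 9
|A_2A_3| = √((-15)² + (-8)²) = √289 = 17
|A_3A_4| = √((-8)² + (15)²) = √289 = 17
|A_4A_5| = √((0)² + (13)²) = √169 = 13
|A_5A_6| = √((11)² + (0)²) = √121 = 11
|A_6A_1| = √((21)² + (-20)²) = √841 = 29
Perimeter = 9 + 17 + 17 + 13 + 11 + 29 = 96.

96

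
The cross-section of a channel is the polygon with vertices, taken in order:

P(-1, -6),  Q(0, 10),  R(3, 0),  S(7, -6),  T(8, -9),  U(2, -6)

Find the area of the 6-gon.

60.5

Apply the shoelace formula: 2A = Σ (x_i·y_{i+1} − x_{i+1}·y_i), indices taken mod 6.
Cross-terms: -10, -30, -18, -15, -30, -18  ⇒  Σ = -121
Area = |Σ|/2 = 60.5.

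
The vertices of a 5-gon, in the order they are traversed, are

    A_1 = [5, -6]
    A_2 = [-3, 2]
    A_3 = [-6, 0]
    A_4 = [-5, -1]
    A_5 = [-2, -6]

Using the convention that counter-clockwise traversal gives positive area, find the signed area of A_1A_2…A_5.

Apply the surveyor's formula: 2A = Σ (x_i·y_{i+1} − x_{i+1}·y_i), indices taken mod 5.
Cross-terms: -8, 12, 6, 28, 42  ⇒  Σ = 80
Signed area = Σ/2 = 40 (positive ⇒ counter-clockwise traversal).

40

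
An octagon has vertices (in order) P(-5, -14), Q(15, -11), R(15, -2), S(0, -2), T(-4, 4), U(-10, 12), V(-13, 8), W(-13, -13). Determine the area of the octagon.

Apply the shoelace (surveyor's) formula: 2A = Σ (x_i·y_{i+1} − x_{i+1}·y_i), indices taken mod 8.
Σ = (265) + (135) + (-30) + (-8) + (-8) + (76) + (273) + (117) = 820
Area = |Σ|/2 = 410.

410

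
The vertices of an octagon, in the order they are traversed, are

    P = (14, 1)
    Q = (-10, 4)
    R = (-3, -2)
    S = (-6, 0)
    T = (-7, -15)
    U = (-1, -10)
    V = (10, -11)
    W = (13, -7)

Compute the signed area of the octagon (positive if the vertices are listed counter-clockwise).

263

P→Q: (14)(4) − (-10)(1) = 66
Q→R: (-10)(-2) − (-3)(4) = 32
R→S: (-3)(0) − (-6)(-2) = -12
S→T: (-6)(-15) − (-7)(0) = 90
T→U: (-7)(-10) − (-1)(-15) = 55
U→V: (-1)(-11) − (10)(-10) = 111
V→W: (10)(-7) − (13)(-11) = 73
W→P: (13)(1) − (14)(-7) = 111
Σ = 526
Signed area = Σ/2 = 263 (positive ⇒ counter-clockwise traversal).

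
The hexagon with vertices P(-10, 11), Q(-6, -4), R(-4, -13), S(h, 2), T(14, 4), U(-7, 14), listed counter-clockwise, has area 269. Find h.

Write out the shoelace sum; only the two edges meeting at S involve h:
2·Area = [((-4)·2 − h·(-13)) + (h·4 − 14·2)] + 455
       = 17·h + 419 = 538
⇒ h = 7.

7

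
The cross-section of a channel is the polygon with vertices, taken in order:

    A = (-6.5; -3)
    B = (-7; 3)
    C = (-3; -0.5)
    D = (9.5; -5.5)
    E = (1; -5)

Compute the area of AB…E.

42.125

Apply the shoelace formula: 2A = Σ (x_i·y_{i+1} − x_{i+1}·y_i), indices taken mod 5.
Σ = (-40.5) + (12.5) + (21.25) + (-42) + (-35.5) = -84.25
Area = |Σ|/2 = 42.125.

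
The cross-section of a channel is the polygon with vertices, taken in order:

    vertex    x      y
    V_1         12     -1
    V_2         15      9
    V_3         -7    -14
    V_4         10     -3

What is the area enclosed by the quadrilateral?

81.5

Apply the shoelace formula: 2A = Σ (x_i·y_{i+1} − x_{i+1}·y_i), indices taken mod 4.
Cross-terms: 123, -147, 161, 26  ⇒  Σ = 163
Area = |Σ|/2 = 81.5.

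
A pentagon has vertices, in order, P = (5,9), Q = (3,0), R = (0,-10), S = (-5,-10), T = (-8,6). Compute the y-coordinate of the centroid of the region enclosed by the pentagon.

1/29

Apply Gauss's area formula. First the cross-terms c_i = x_i·y_{i+1} − x_{i+1}·y_i:
  -27, -30, -50, -110, -102  ⇒  2A = -319, A = -159.5.
Then Σ (y_i + y_{i+1})·c_i = -33, so ȳ = -33 / (6·(-159.5)) = 1/29.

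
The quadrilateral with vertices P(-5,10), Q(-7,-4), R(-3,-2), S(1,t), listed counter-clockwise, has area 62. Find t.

Write out the shoelace sum; only the two edges meeting at S involve t:
2·Area = [((-3)·t − 1·(-2)) + (1·10 − (-5)·t)] + 92
       = 2·t + 104 = 124
⇒ t = 10.

10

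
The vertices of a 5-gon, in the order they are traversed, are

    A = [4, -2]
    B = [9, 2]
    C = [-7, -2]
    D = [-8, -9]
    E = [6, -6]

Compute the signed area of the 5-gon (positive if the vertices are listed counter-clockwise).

Σ = (26) + (-4) + (47) + (102) + (12) = 183
Signed area = Σ/2 = 91.5 (positive ⇒ counter-clockwise traversal).

91.5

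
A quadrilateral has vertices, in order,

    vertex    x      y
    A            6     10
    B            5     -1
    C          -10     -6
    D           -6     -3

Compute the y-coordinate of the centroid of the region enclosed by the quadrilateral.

Apply Gauss's area formula. First the cross-terms c_i = x_i·y_{i+1} − x_{i+1}·y_i:
  -56, -40, -6, -42  ⇒  2A = -144, A = -72.
Then Σ (y_i + y_{i+1})·c_i = -464, so ȳ = -464 / (6·(-72)) = 29/27.

29/27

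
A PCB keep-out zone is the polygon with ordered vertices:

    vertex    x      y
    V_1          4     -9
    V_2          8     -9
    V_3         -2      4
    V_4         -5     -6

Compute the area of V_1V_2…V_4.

75.5

Apply Gauss's area formula: 2A = Σ (x_i·y_{i+1} − x_{i+1}·y_i), indices taken mod 4.
V_1→V_2: (4)(-9) − (8)(-9) = 36
V_2→V_3: (8)(4) − (-2)(-9) = 14
V_3→V_4: (-2)(-6) − (-5)(4) = 32
V_4→V_1: (-5)(-9) − (4)(-6) = 69
Σ = 151
Area = |Σ|/2 = 75.5.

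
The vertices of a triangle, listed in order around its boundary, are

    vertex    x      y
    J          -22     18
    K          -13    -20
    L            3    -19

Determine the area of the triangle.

308.5

Apply the shoelace formula: 2A = Σ (x_i·y_{i+1} − x_{i+1}·y_i), indices taken mod 3.
Σ = (674) + (307) + (-364) = 617
Area = |Σ|/2 = 308.5.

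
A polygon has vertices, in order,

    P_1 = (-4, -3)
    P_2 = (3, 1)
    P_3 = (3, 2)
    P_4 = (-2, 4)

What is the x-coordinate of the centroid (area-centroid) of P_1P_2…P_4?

-103/138

Apply Gauss's area formula. First the cross-terms c_i = x_i·y_{i+1} − x_{i+1}·y_i:
  5, 3, 16, 22  ⇒  2A = 46, A = 23.
Then Σ (x_i + x_{i+1})·c_i = -103, so x̄ = -103 / (6·23) = -103/138.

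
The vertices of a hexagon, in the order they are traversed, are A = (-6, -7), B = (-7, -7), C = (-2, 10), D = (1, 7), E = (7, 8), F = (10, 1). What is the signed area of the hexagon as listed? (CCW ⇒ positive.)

Apply the surveyor's formula: 2A = Σ (x_i·y_{i+1} − x_{i+1}·y_i), indices taken mod 6.
A→B: (-6)(-7) − (-7)(-7) = -7
B→C: (-7)(10) − (-2)(-7) = -84
C→D: (-2)(7) − (1)(10) = -24
D→E: (1)(8) − (7)(7) = -41
E→F: (7)(1) − (10)(8) = -73
F→A: (10)(-7) − (-6)(1) = -64
Σ = -293
Signed area = Σ/2 = -146.5 (negative ⇒ clockwise traversal).

-146.5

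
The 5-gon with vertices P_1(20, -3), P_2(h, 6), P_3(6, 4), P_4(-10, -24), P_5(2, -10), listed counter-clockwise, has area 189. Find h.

8

Write out the shoelace sum; only the two edges meeting at P_2 involve h:
2·Area = [(20·6 − h·(-3)) + (h·4 − 6·6)] + 238
       = 7·h + 322 = 378
⇒ h = 8.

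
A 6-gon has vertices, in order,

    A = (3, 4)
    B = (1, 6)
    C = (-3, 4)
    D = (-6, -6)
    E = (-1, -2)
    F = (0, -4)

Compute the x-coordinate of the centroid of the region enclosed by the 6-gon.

-94/75

Apply the surveyor's formula. First the cross-terms c_i = x_i·y_{i+1} − x_{i+1}·y_i:
  14, 22, 42, 6, 4, 12  ⇒  2A = 100, A = 50.
Then Σ (x_i + x_{i+1})·c_i = -376, so x̄ = -376 / (6·50) = -94/75.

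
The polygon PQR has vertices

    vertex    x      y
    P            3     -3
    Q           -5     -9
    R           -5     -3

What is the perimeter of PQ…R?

|PQ| = √((-8)² + (-6)²) = √100 = 10
|QR| = √((0)² + (6)²) = √36 = 6
|RP| = √((8)² + (0)²) = √64 = 8
Perimeter = 10 + 6 + 8 = 24.

24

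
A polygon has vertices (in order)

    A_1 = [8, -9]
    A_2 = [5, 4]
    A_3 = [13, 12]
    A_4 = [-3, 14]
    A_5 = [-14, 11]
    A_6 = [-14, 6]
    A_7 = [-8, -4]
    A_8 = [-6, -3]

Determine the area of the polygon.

359

Apply Gauss's area formula: 2A = Σ (x_i·y_{i+1} − x_{i+1}·y_i), indices taken mod 8.
Σ = (77) + (8) + (218) + (163) + (70) + (104) + (0) + (78) = 718
Area = |Σ|/2 = 359.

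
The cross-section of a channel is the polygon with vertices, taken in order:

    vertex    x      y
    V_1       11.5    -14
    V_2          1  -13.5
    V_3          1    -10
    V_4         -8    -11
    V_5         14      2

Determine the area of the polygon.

Apply the surveyor's formula: 2A = Σ (x_i·y_{i+1} − x_{i+1}·y_i), indices taken mod 5.
Σ = (-141.25) + (3.5) + (-91) + (138) + (-219) = -309.75
Area = |Σ|/2 = 154.875.

154.875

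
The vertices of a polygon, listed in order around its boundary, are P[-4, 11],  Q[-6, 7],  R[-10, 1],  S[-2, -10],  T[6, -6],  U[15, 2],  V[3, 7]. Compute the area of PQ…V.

269

Cross-terms: 38, 64, 102, 72, 102, 99, 61  ⇒  Σ = 538
Area = |Σ|/2 = 269.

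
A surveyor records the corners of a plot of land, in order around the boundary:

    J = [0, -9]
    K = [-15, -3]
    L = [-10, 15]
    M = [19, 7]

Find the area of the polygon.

458

Σ = (-135) + (-255) + (-355) + (-171) = -916
Area = |Σ|/2 = 458.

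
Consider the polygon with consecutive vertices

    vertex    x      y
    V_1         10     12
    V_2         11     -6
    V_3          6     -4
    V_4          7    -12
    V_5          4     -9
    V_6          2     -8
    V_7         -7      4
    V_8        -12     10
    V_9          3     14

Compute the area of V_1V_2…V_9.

Σ = (-192) + (-8) + (-44) + (-15) + (-14) + (-48) + (-22) + (-198) + (-104) = -645
Area = |Σ|/2 = 322.5.

322.5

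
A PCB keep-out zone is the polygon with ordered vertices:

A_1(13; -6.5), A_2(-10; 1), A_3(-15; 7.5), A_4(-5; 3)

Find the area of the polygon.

63

Apply the shoelace (surveyor's) formula: 2A = Σ (x_i·y_{i+1} − x_{i+1}·y_i), indices taken mod 4.
Σ = (-52) + (-60) + (-7.5) + (-6.5) = -126
Area = |Σ|/2 = 63.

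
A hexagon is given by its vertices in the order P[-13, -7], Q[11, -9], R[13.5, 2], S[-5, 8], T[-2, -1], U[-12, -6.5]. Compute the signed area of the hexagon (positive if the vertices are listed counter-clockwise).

238.5

Apply the surveyor's formula: 2A = Σ (x_i·y_{i+1} − x_{i+1}·y_i), indices taken mod 6.
Σ = (194) + (143.5) + (118) + (21) + (1) + (-0.5) = 477
Signed area = Σ/2 = 238.5 (positive ⇒ counter-clockwise traversal).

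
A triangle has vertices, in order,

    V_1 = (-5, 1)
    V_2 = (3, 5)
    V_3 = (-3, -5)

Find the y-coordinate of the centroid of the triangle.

Apply the surveyor's formula. First the cross-terms c_i = x_i·y_{i+1} − x_{i+1}·y_i:
  -28, 0, -28  ⇒  2A = -56, A = -28.
Then Σ (y_i + y_{i+1})·c_i = -56, so ȳ = -56 / (6·(-28)) = 1/3.

1/3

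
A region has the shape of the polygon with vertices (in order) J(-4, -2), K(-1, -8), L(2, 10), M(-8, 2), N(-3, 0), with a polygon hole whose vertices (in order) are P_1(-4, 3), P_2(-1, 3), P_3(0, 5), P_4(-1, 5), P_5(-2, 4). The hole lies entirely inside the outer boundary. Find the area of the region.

Outer boundary:
Σ = (30) + (6) + (84) + (6) + (6) = 132
Area = |Σ|/2 = 66.
Hole:
Apply the shoelace (surveyor's) formula: 2A = Σ (x_i·y_{i+1} − x_{i+1}·y_i), indices taken mod 5.
P_1→P_2: (-4)(3) − (-1)(3) = -9
P_2→P_3: (-1)(5) − (0)(3) = -5
P_3→P_4: (0)(5) − (-1)(5) = 5
P_4→P_5: (-1)(4) − (-2)(5) = 6
P_5→P_1: (-2)(3) − (-4)(4) = 10
Σ = 7
Area = |Σ|/2 = 3.5.
Net area = 66 − 3.5 = 62.5.

62.5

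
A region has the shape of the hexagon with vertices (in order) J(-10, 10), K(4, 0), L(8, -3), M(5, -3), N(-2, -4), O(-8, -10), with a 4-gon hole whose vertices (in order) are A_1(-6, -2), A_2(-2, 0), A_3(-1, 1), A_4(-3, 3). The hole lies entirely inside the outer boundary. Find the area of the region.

130.5

Outer boundary:
Apply the surveyor's formula: 2A = Σ (x_i·y_{i+1} − x_{i+1}·y_i), indices taken mod 6.
J→K: (-10)(0) − (4)(10) = -40
K→L: (4)(-3) − (8)(0) = -12
L→M: (8)(-3) − (5)(-3) = -9
M→N: (5)(-4) − (-2)(-3) = -26
N→O: (-2)(-10) − (-8)(-4) = -12
O→J: (-8)(10) − (-10)(-10) = -180
Σ = -279
Area = |Σ|/2 = 139.5.
Hole:
A_1→A_2: (-6)(0) − (-2)(-2) = -4
A_2→A_3: (-2)(1) − (-1)(0) = -2
A_3→A_4: (-1)(3) − (-3)(1) = 0
A_4→A_1: (-3)(-2) − (-6)(3) = 24
Σ = 18
Area = |Σ|/2 = 9.
Net area = 139.5 − 9 = 130.5.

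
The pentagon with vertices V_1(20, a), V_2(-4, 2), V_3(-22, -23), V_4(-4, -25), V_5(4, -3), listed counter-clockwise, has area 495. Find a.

23

Write out the shoelace sum; only the two edges meeting at V_1 involve a:
2·Area = [(4·a − 20·(-3)) + (20·2 − (-4)·a)] + 706
       = 8·a + 806 = 990
⇒ a = 23.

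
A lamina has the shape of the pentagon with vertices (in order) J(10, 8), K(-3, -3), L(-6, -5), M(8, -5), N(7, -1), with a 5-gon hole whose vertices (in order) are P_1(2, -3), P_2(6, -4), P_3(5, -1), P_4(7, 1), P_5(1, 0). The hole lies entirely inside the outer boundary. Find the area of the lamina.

Outer boundary:
Apply the surveyor's formula: 2A = Σ (x_i·y_{i+1} − x_{i+1}·y_i), indices taken mod 5.
Σ = (-6) + (-3) + (70) + (27) + (66) = 154
Area = |Σ|/2 = 77.
Hole:
P_1→P_2: (2)(-4) − (6)(-3) = 10
P_2→P_3: (6)(-1) − (5)(-4) = 14
P_3→P_4: (5)(1) − (7)(-1) = 12
P_4→P_5: (7)(0) − (1)(1) = -1
P_5→P_1: (1)(-3) − (2)(0) = -3
Σ = 32
Area = |Σ|/2 = 16.
Net area = 77 − 16 = 61.

61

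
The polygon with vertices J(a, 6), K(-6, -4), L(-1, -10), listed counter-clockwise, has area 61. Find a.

6

The doubled signed area Σ (x_i y_{i+1} − x_{i+1} y_i) is linear in a.
With a=0 it equals 86; the coefficient of a is 6 (from the two edges through J).
So 6·a + 86 = 2·61 = 122 ⇒ a = 6.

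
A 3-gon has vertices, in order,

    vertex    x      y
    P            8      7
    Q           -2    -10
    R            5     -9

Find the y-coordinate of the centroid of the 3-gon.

-4

Apply the surveyor's formula. First the cross-terms c_i = x_i·y_{i+1} − x_{i+1}·y_i:
  -66, 68, 107  ⇒  2A = 109, A = 54.5.
Then Σ (y_i + y_{i+1})·c_i = -1308, so ȳ = -1308 / (6·54.5) = -4.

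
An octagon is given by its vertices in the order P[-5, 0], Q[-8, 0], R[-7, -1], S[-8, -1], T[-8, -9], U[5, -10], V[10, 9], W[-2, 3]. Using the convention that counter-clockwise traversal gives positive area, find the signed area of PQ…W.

Cross-terms: 0, 8, -1, 64, 125, 145, 48, 15  ⇒  Σ = 404
Signed area = Σ/2 = 202 (positive ⇒ counter-clockwise traversal).

202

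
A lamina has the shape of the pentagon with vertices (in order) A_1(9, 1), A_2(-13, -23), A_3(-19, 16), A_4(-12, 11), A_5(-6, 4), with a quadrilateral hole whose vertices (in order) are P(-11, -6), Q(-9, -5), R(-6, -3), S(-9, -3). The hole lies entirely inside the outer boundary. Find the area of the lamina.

Outer boundary:
Apply the shoelace (surveyor's) formula: 2A = Σ (x_i·y_{i+1} − x_{i+1}·y_i), indices taken mod 5.
Σ = (-194) + (-645) + (-17) + (18) + (-42) = -880
Area = |Σ|/2 = 440.
Hole:
Apply the shoelace formula: 2A = Σ (x_i·y_{i+1} − x_{i+1}·y_i), indices taken mod 4.
Cross-terms: 1, -3, -9, 21  ⇒  Σ = 10
Area = |Σ|/2 = 5.
Net area = 440 − 5 = 435.

435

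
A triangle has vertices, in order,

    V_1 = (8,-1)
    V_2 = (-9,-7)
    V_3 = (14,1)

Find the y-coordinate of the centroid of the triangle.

Apply the shoelace formula. First the cross-terms c_i = x_i·y_{i+1} − x_{i+1}·y_i:
  -65, 89, -22  ⇒  2A = 2, A = 1.
Then Σ (y_i + y_{i+1})·c_i = -14, so ȳ = -14 / (6·1) = -7/3.

-7/3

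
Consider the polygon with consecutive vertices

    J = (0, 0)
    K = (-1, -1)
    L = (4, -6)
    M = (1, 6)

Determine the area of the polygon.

Σ = (0) + (10) + (30) + (0) = 40
Area = |Σ|/2 = 20.

20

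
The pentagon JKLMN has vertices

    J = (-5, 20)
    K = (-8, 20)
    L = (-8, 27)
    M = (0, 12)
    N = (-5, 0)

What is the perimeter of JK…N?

|JK| = √((-3)² + (0)²) = √9 = 3
|KL| = √((0)² + (7)²) = √49 = 7
|LM| = √((8)² + (-15)²) = √289 = 17
|MN| = √((-5)² + (-12)²) = √169 = 13
|NJ| = √((0)² + (20)²) = √400 = 20
Perimeter = 3 + 7 + 17 + 13 + 20 = 60.

60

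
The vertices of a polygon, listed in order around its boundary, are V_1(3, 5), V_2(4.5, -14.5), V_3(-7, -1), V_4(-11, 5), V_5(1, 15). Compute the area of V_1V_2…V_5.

Apply the shoelace formula: 2A = Σ (x_i·y_{i+1} − x_{i+1}·y_i), indices taken mod 5.
Σ = (-66) + (-106) + (-46) + (-170) + (-40) = -428
Area = |Σ|/2 = 214.

214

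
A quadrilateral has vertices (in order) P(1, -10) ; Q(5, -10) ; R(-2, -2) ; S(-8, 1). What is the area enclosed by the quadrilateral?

P→Q: (1)(-10) − (5)(-10) = 40
Q→R: (5)(-2) − (-2)(-10) = -30
R→S: (-2)(1) − (-8)(-2) = -18
S→P: (-8)(-10) − (1)(1) = 79
Σ = 71
Area = |Σ|/2 = 35.5.

35.5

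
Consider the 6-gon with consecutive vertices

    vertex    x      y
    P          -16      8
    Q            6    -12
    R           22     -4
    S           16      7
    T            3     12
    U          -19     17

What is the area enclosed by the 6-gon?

586

Apply Gauss's area formula: 2A = Σ (x_i·y_{i+1} − x_{i+1}·y_i), indices taken mod 6.
Σ = (144) + (240) + (218) + (171) + (279) + (120) = 1172
Area = |Σ|/2 = 586.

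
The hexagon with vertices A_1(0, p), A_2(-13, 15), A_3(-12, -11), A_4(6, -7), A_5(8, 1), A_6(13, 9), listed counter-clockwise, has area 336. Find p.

3

Write out the shoelace sum; only the two edges meeting at A_1 involve p:
2·Area = [(13·p − 0·9) + (0·15 − (-13)·p)] + 594
       = 26·p + 594 = 672
⇒ p = 3.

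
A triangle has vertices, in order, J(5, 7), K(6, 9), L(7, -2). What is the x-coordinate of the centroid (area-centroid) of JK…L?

Apply the surveyor's formula. First the cross-terms c_i = x_i·y_{i+1} − x_{i+1}·y_i:
  3, -75, 59  ⇒  2A = -13, A = -6.5.
Then Σ (x_i + x_{i+1})·c_i = -234, so x̄ = -234 / (6·(-6.5)) = 6.

6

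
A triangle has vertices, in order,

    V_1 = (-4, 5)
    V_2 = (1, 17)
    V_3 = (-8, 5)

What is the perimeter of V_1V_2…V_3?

|V_1V_2| = √((5)² + (12)²) = √169 = 13
|V_2V_3| = √((-9)² + (-12)²) = √225 = 15
|V_3V_1| = √((4)² + (0)²) = √16 = 4
Perimeter = 13 + 15 + 4 = 32.

32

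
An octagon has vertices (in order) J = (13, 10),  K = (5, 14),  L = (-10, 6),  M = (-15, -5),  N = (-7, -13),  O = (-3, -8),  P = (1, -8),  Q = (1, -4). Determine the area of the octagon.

Apply the shoelace formula: 2A = Σ (x_i·y_{i+1} − x_{i+1}·y_i), indices taken mod 8.
Σ = (132) + (170) + (140) + (160) + (17) + (32) + (4) + (62) = 717
Area = |Σ|/2 = 358.5.

358.5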